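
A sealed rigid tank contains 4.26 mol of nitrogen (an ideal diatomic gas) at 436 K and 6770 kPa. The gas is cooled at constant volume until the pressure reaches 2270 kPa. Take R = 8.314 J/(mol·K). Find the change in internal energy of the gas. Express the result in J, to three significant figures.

Constant volume ⇒ W = 0, so Q = ΔU = nCᵥΔT with Cᵥ = 5R/2 = 20.79 J/(mol·K).
At constant V, T₂/T₁ = P₂/P₁ ⇒ ΔT = T₁(P₂/P₁ − 1) = 436·(2270/6770 − 1) = -289.8 K.
ΔU = (4.26)(20.79)(-289.8) = -25661 J.

ΔU ≈ -25700 J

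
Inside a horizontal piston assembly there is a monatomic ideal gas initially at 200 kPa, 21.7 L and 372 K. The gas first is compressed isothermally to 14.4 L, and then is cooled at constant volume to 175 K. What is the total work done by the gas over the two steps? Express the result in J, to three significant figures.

W_total ≈ -1780 J

Step 1 (isothermal): W = P₁V₁ ln(V₂/V₁) = (4340) ln(14.4/21.7) = -1780 J.
Step 2 (isochoric): W = 0 (constant volume).
W_total = -1780 + 0 = -1780 J.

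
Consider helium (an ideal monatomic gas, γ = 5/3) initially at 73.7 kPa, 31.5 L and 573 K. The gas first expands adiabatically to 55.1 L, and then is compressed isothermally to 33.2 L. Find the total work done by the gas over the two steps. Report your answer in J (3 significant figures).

W_total ≈ 274 J

Step 1 (adiabatic): W = (P₁V₁ − P₂V₂)/(γ−1) = (2322 − 1599)/0.667 = 1084 J.
After step 1: P = 29.02 kPa, V = 55.1 L, T = 394.7 K.
Step 2 (isothermal): W = P₁V₁ ln(V₂/V₁) = (1599) ln(33.2/55.1) = -810.1 J.
W_total = 1084 − 810.1 = 273.5 J.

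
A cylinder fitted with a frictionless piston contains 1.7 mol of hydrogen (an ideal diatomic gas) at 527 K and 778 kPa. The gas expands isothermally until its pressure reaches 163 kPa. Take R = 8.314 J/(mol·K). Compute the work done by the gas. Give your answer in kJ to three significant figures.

W ≈ 11.6 kJ

Isothermal process: W = nRT ln(V₂/V₁) = nRT ln(P₁/P₂).
W = (1.7)(8.314)(527) × ln(778/163)
  = 7449 × ln(4.773) = 7449 × 1.563
W_by_gas = 11642 J.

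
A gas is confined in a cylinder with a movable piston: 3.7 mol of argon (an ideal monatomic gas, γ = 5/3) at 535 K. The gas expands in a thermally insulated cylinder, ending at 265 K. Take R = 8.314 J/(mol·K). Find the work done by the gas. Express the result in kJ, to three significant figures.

Adiabatic ⇒ Q = 0, so W_by = −ΔU = nCᵥ(T₁ − T₂).
Cᵥ = 3R/2 = 12.47 J/(mol·K).
W = (3.7)(12.47)(535 − 265) = 12459 J.

W ≈ 12.5 kJ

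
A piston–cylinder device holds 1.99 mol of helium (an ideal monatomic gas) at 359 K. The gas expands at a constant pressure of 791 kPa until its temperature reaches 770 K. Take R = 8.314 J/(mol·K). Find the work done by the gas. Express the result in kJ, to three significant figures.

W ≈ 6.80 kJ

Isobaric: W = P ΔV = nR ΔT.
W = (1.99)(8.314)(770 − 359) = 6800 J.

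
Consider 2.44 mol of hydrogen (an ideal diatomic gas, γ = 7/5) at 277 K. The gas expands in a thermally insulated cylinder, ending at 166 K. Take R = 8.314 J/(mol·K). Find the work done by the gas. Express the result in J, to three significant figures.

W ≈ 5630 J

Adiabatic ⇒ Q = 0, so W_by = −ΔU = nCᵥ(T₁ − T₂).
Cᵥ = 5R/2 = 20.79 J/(mol·K).
W = (2.44)(20.79)(277 − 166) = 5629 J.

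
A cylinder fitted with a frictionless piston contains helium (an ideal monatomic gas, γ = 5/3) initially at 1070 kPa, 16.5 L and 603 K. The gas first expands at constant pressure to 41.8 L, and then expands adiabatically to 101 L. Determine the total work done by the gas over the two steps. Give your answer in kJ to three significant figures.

Step 1 (isobaric): W = PΔV = (1070 kPa)(41.8 − 16.5 L) = 27071 J.
After step 1: P = 1070 kPa, V = 41.8 L, T = 1528 K.
Step 2 (adiabatic): W = (P₁V₁ − P₂V₂)/(γ−1) = (44726 − 24839)/0.667 = 29831 J.
W_total = 27071 + 29831 = 56902 J.

W_total ≈ 56.9 kJ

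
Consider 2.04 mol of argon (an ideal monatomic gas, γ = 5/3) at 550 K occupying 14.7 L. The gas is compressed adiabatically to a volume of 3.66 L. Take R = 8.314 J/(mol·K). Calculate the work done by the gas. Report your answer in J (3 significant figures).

W ≈ -21400 J

Adiabatic: TV^(γ−1) = const with γ = 5/3.
T₂ = T₁ (V₁/V₂)^(γ−1) = 550 × (14.7/3.66)^0.667 = 550 × 2.527 = 1390 K.
W_by = nCᵥ(T₁ − T₂) = (2.04)(12.47)(550 − 1390) = -21363 J.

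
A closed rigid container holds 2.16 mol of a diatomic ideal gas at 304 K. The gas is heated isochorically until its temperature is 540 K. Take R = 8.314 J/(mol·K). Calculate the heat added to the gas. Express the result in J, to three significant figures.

Q ≈ 10600 J

Constant volume ⇒ W = 0, so Q = ΔU = nCᵥΔT with Cᵥ = 5R/2 = 20.79 J/(mol·K).
ΔU = (2.16)(20.79)(540 − 304) = 10595 J.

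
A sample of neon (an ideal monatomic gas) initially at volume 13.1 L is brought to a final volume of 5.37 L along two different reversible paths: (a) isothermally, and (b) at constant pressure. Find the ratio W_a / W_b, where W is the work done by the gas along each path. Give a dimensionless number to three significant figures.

Path (a) isothermal: W = P₁V₁ ln(V₂/V₁) → W_a/(P₁V₁) = -0.8918.
Path (b) isobaric: W = P₁(V₂ − V₁) → W_b/(P₁V₁) = -0.5901.
W_a / W_b = -0.8918 / -0.5901 = 1.511.

W_a / W_b ≈ 1.51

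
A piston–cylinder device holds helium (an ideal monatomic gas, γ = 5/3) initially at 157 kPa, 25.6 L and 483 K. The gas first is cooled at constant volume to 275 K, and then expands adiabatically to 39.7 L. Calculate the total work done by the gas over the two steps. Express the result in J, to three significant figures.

W_total ≈ 871 J

Step 1 (isochoric): W = 0 (constant volume).
After step 1: P = 89.39 kPa (V unchanged).
Step 2 (adiabatic): W = (P₁V₁ − P₂V₂)/(γ−1) = (2288 − 1708)/0.667 = 870.5 J.
W_total = 0 + 870.5 = 870.5 J.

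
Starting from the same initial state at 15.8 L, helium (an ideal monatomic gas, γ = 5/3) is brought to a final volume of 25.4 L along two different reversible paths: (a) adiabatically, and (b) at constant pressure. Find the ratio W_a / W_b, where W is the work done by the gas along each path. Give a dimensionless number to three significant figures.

Path (a) adiabatic: W = P₁V₁(1 − (V₁/V₂)^(γ−1))/(γ−1) → W_a/(P₁V₁) = 0.4069.
Path (b) isobaric: W = P₁(V₂ − V₁) → W_b/(P₁V₁) = 0.6076.
W_a / W_b = 0.4069 / 0.6076 = 0.6698.

W_a / W_b ≈ 0.670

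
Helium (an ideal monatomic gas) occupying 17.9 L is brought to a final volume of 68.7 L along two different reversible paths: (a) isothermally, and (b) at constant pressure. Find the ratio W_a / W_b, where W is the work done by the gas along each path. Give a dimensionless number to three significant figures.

W_a / W_b ≈ 0.474

Path (a) isothermal: W = P₁V₁ ln(V₂/V₁) → W_a/(P₁V₁) = 1.345.
Path (b) isobaric: W = P₁(V₂ − V₁) → W_b/(P₁V₁) = 2.838.
W_a / W_b = 1.345 / 2.838 = 0.4739.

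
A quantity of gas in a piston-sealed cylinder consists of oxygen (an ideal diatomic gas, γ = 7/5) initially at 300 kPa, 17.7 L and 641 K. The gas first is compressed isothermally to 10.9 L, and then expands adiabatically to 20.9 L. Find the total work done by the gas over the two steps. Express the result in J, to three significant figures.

W_total ≈ 469 J

Step 1 (isothermal): W = P₁V₁ ln(V₂/V₁) = (5310) ln(10.9/17.7) = -2574 J.
After step 1: P = 487.2 kPa, V = 10.9 L, T = 641 K.
Step 2 (adiabatic): W = (P₁V₁ − P₂V₂)/(γ−1) = (5310 − 4093)/0.4 = 3043 J.
W_total = -2574 + 3043 = 469 J.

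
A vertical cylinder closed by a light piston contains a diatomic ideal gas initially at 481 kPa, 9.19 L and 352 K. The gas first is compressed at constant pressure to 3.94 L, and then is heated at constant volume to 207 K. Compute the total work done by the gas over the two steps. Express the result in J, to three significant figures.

W_total ≈ -2530 J

Step 1 (isobaric): W = PΔV = (481 kPa)(3.94 − 9.19 L) = -2525 J.
Step 2 (isochoric): W = 0 (constant volume).
W_total = -2525 + 0 = -2525 J.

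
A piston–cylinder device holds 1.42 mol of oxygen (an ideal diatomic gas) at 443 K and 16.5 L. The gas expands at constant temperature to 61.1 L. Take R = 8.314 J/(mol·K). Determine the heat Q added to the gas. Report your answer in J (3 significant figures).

Isothermal ⇒ ΔU = 0, so Q = W = nRT ln(V₂/V₁).
Q = (1.42)(8.314)(443) ln(61.1/16.5) = 5230 × 1.309 = 6847 J.

Q ≈ 6850 J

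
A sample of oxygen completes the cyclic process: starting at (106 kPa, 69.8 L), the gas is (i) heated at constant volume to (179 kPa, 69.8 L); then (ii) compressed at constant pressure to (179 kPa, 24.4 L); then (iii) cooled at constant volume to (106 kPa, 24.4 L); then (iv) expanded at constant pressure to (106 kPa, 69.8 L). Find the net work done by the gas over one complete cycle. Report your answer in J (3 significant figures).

Constant-volume legs do no work.
W(ii) = (179)(24.4 − 69.8) = -8127 J; W(iv) = (106)(69.8 − 24.4) = 4812 J.
W_net = -8127 + 4812 = -3314 J (the counter-clockwise enclosed area).

W_net ≈ -3310 J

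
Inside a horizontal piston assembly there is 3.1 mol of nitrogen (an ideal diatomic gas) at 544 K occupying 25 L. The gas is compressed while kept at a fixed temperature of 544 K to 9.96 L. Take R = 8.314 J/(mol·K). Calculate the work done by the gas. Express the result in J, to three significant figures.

Isothermal: W = nRT ln(V₂/V₁).
W = (3.1)(8.314)(544) × ln(9.96/25)
  = 14021 × -0.9203
W_by_gas = -12903 J.

W ≈ -12900 J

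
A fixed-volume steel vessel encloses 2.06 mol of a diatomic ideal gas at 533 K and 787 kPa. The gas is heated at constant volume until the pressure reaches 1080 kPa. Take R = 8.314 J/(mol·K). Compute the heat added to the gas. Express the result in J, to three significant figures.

Q ≈ 8500 J

Constant volume ⇒ W = 0, so Q = ΔU = nCᵥΔT with Cᵥ = 5R/2 = 20.79 J/(mol·K).
At constant V, T₂/T₁ = P₂/P₁ ⇒ ΔT = T₁(P₂/P₁ − 1) = 533·(1080/787 − 1) = 198.4 K.
ΔU = (2.06)(20.79)(198.4) = 8496 J.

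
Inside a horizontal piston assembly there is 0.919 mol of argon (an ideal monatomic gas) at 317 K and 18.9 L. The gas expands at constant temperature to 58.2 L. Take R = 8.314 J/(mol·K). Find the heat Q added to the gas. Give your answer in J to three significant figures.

Q ≈ 2720 J

Isothermal ⇒ ΔU = 0, so Q = W = nRT ln(V₂/V₁).
Q = (0.919)(8.314)(317) ln(58.2/18.9) = 2422 × 1.125 = 2724 J.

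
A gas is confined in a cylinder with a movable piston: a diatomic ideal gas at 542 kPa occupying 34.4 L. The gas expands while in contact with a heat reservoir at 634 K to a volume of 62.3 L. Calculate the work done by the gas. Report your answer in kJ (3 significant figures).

W ≈ 11.1 kJ

Isothermal: W = nRT ln(V₂/V₁) = P₁V₁ ln(V₂/V₁).
P₁V₁ = (542 kPa)(34.4 L) = 18645 J.
W = 18645 × ln(62.3/34.4) = 18645 × 0.5939
W_by_gas = 11073 J.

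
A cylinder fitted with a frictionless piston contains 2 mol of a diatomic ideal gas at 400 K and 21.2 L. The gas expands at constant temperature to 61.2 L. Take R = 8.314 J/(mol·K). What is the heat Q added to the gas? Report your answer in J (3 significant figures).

Q ≈ 7050 J

Isothermal ⇒ ΔU = 0, so Q = W = nRT ln(V₂/V₁).
Q = (2)(8.314)(400) ln(61.2/21.2) = 6651 × 1.06 = 7051 J.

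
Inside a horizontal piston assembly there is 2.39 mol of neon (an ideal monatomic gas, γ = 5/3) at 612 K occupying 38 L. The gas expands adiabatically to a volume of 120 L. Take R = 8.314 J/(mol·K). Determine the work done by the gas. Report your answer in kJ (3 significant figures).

W ≈ 9.77 kJ

Adiabatic: TV^(γ−1) = const with γ = 5/3.
T₂ = T₁ (V₁/V₂)^(γ−1) = 612 × (38/120)^0.667 = 612 × 0.4646 = 284.3 K.
W_by = nCᵥ(T₁ − T₂) = (2.39)(12.47)(612 − 284.3) = 9766 J.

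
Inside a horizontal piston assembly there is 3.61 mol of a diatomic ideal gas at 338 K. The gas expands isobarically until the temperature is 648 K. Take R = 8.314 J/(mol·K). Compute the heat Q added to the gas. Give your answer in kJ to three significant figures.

Q ≈ 32.6 kJ

Isobaric: W = nRΔT = (3.61)(8.314)(310) = 9304 J.
ΔU = nCᵥΔT with Cᵥ = 5R/2: ΔU = (3.61)(20.79)(310) = 23260 J.
Q = ΔU + W = 23260 + 9304 = 32565 J.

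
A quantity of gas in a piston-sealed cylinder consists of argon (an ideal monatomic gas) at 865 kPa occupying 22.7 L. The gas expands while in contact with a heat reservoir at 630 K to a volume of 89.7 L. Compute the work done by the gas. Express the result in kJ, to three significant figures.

Isothermal: W = nRT ln(V₂/V₁) = P₁V₁ ln(V₂/V₁).
P₁V₁ = (865 kPa)(22.7 L) = 19636 J.
W = 19636 × ln(89.7/22.7) = 19636 × 1.374
W_by_gas = 26981 J.

W ≈ 27.0 kJ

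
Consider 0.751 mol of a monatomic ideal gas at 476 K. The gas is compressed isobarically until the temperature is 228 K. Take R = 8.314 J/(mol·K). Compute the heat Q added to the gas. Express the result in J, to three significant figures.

Isobaric: W = nRΔT = (0.751)(8.314)(-248) = -1548 J.
ΔU = nCᵥΔT with Cᵥ = 3R/2: ΔU = (0.751)(12.47)(-248) = -2323 J.
Q = ΔU + W = -2323 − 1548 = -3871 J.

Q ≈ -3870 J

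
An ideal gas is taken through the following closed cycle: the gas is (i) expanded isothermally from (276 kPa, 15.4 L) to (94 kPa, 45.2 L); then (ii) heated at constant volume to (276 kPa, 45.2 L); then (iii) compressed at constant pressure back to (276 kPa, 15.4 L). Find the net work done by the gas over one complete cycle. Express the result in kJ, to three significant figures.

W_net ≈ -3.65 kJ

Leg (i): W = PᵢVᵢ ln(V_f/Vᵢ) = (4250) ln(45.2/15.4) = 4577 J.
Leg (ii): W = 0.
Leg (iii): W = PΔV = (276)(15.4 − 45.2) = -8225 J.
W_net = 4577 − 8225 = -3648 J.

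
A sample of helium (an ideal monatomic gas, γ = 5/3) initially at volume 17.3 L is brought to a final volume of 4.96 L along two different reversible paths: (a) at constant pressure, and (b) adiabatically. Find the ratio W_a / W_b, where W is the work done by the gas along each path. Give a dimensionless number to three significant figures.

W_a / W_b ≈ 0.366

Path (a) isobaric: W = P₁(V₂ − V₁) → W_a/(P₁V₁) = -0.7133.
Path (b) adiabatic: W = P₁V₁(1 − (V₁/V₂)^(γ−1))/(γ−1) → W_b/(P₁V₁) = -1.95.
W_a / W_b = -0.7133 / -1.95 = 0.3658.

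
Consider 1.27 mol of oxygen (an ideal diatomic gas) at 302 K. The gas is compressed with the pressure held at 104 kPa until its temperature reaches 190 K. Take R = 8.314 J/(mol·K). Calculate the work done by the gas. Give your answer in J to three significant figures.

Isobaric: W = P ΔV = nR ΔT.
W = (1.27)(8.314)(190 − 302) = -1183 J.

W ≈ -1180 J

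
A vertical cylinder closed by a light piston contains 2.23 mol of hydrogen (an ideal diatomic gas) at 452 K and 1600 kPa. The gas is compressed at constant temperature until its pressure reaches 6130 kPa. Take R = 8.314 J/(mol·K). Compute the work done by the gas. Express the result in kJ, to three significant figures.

Isothermal process: W = nRT ln(V₂/V₁) = nRT ln(P₁/P₂).
W = (2.23)(8.314)(452) × ln(1600/6130)
  = 8380 × ln(0.261) = 8380 × -1.343
W_by_gas = -11256 J.

W ≈ -11.3 kJ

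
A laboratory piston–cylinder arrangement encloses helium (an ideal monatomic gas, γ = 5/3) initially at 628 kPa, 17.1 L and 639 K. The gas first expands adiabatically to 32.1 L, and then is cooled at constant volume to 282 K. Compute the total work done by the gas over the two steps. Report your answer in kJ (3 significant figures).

W_total ≈ 5.52 kJ

Step 1 (adiabatic): W = (P₁V₁ − P₂V₂)/(γ−1) = (10739 − 7057)/0.667 = 5523 J.
Step 2 (isochoric): W = 0 (constant volume).
W_total = 5523 + 0 = 5523 J.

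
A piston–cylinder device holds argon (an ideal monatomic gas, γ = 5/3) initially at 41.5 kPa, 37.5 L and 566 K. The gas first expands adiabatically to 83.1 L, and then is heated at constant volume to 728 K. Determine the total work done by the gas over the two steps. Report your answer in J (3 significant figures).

Step 1 (adiabatic): W = (P₁V₁ − P₂V₂)/(γ−1) = (1556 − 915.6)/0.667 = 961 J.
Step 2 (isochoric): W = 0 (constant volume).
W_total = 961 + 0 = 961 J.

W_total ≈ 961 J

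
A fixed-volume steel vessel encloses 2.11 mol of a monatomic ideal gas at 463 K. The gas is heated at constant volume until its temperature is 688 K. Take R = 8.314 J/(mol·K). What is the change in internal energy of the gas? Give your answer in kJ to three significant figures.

ΔU ≈ 5.92 kJ

Constant volume ⇒ W = 0, so Q = ΔU = nCᵥΔT with Cᵥ = 3R/2 = 12.47 J/(mol·K).
ΔU = (2.11)(12.47)(688 − 463) = 5921 J.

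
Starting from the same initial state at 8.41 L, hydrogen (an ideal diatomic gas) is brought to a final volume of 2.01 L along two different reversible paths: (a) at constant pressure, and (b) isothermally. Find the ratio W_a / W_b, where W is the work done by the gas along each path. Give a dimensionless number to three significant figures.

W_a / W_b ≈ 0.532

Path (a) isobaric: W = P₁(V₂ − V₁) → W_a/(P₁V₁) = -0.761.
Path (b) isothermal: W = P₁V₁ ln(V₂/V₁) → W_b/(P₁V₁) = -1.431.
W_a / W_b = -0.761 / -1.431 = 0.5317.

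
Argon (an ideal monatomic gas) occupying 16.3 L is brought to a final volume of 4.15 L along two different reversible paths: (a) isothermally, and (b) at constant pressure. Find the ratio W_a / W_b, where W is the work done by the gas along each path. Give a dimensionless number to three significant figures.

W_a / W_b ≈ 1.84

Path (a) isothermal: W = P₁V₁ ln(V₂/V₁) → W_a/(P₁V₁) = -1.368.
Path (b) isobaric: W = P₁(V₂ − V₁) → W_b/(P₁V₁) = -0.7454.
W_a / W_b = -1.368 / -0.7454 = 1.835.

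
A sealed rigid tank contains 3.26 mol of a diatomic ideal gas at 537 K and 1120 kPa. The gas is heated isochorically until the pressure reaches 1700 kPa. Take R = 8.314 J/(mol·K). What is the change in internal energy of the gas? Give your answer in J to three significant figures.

Constant volume ⇒ W = 0, so Q = ΔU = nCᵥΔT with Cᵥ = 5R/2 = 20.79 J/(mol·K).
At constant V, T₂/T₁ = P₂/P₁ ⇒ ΔT = T₁(P₂/P₁ − 1) = 537·(1700/1120 − 1) = 278.1 K.
ΔU = (3.26)(20.79)(278.1) = 18843 J.

ΔU ≈ 18800 J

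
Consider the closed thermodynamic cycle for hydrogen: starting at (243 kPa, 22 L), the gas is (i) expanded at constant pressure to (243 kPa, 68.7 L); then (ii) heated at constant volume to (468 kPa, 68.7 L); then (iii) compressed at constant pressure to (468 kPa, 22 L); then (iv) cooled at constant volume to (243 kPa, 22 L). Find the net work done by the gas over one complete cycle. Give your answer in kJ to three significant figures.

W_net ≈ -10.5 kJ

Constant-volume legs do no work.
W(i) = (243)(68.7 − 22) = 11348 J; W(iii) = (468)(22 − 68.7) = -21856 J.
W_net = 11348 − 21856 = -10508 J (the counter-clockwise enclosed area).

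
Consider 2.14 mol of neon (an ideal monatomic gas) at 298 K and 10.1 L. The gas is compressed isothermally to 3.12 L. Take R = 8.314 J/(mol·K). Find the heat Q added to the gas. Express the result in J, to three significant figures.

Q ≈ -6230 J

Isothermal ⇒ ΔU = 0, so Q = W = nRT ln(V₂/V₁).
Q = (2.14)(8.314)(298) ln(3.12/10.1) = 5302 × -1.175 = -6228 J.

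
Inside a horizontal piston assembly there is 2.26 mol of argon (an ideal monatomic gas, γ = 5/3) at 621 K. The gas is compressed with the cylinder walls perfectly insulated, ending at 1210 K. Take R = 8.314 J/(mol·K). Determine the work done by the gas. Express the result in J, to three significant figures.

W ≈ -16600 J

Adiabatic ⇒ Q = 0, so W_by = −ΔU = nCᵥ(T₁ − T₂).
Cᵥ = 3R/2 = 12.47 J/(mol·K).
W = (2.26)(12.47)(621 − 1210) = -16601 J.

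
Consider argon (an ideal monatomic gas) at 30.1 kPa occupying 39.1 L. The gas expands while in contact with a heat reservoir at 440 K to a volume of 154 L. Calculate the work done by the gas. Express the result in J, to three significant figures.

Isothermal: W = nRT ln(V₂/V₁) = P₁V₁ ln(V₂/V₁).
P₁V₁ = (30.1 kPa)(39.1 L) = 1177 J.
W = 1177 × ln(154/39.1) = 1177 × 1.371
W_by_gas = 1613 J.

W ≈ 1610 J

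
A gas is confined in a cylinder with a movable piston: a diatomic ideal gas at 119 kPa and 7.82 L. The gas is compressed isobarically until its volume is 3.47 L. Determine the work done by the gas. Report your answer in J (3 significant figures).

Isobaric: W = P ΔV.
W = (119 kPa)(3.47 − 7.82 L) = (119)(-4.35) = -517.6 J.

W ≈ -518 J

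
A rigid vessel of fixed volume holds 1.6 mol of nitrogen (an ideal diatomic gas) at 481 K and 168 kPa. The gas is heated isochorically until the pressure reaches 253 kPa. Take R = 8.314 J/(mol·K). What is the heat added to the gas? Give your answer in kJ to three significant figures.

Q ≈ 8.09 kJ

Constant volume ⇒ W = 0, so Q = ΔU = nCᵥΔT with Cᵥ = 5R/2 = 20.79 J/(mol·K).
At constant V, T₂/T₁ = P₂/P₁ ⇒ ΔT = T₁(P₂/P₁ − 1) = 481·(253/168 − 1) = 243.4 K.
ΔU = (1.6)(20.79)(243.4) = 8093 J.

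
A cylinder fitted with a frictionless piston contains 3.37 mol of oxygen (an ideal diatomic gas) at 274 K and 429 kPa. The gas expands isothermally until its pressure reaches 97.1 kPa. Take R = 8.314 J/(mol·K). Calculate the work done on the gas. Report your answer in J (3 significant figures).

Isothermal process: W = nRT ln(V₂/V₁) = nRT ln(P₁/P₂).
W = (3.37)(8.314)(274) × ln(429/97.1)
  = 7677 × ln(4.418) = 7677 × 1.486
W_by_gas = 11406 J; work on gas = −W_by = -11406 J.

W ≈ -11400 J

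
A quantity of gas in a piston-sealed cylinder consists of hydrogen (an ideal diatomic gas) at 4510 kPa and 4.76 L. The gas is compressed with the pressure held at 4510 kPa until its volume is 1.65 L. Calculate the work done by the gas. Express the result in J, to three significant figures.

Isobaric: W = P ΔV.
W = (4510 kPa)(1.65 − 4.76 L) = (4510)(-3.11) = -14026 J.

W ≈ -14000 J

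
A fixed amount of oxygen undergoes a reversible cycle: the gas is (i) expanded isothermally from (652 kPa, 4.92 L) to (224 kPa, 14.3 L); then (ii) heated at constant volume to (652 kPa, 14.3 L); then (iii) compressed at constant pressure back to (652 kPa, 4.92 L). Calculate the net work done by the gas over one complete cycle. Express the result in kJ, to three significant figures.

W_net ≈ -2.69 kJ

Leg (i): W = PᵢVᵢ ln(V_f/Vᵢ) = (3208) ln(14.3/4.92) = 3423 J.
Leg (ii): W = 0.
Leg (iii): W = PΔV = (652)(4.92 − 14.3) = -6116 J.
W_net = 3423 − 6116 = -2693 J.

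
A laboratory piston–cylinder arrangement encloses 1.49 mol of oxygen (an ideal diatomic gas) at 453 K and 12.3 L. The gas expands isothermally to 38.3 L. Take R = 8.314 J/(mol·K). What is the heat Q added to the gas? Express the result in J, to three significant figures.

Q ≈ 6370 J

Isothermal ⇒ ΔU = 0, so Q = W = nRT ln(V₂/V₁).
Q = (1.49)(8.314)(453) ln(38.3/12.3) = 5612 × 1.136 = 6374 J.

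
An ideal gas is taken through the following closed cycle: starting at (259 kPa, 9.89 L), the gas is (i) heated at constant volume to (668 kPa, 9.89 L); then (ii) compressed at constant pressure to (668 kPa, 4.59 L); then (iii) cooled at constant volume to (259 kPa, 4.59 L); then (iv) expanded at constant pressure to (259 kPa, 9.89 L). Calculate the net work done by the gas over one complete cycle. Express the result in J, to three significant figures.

Constant-volume legs do no work.
W(ii) = (668)(4.59 − 9.89) = -3540 J; W(iv) = (259)(9.89 − 4.59) = 1373 J.
W_net = -3540 + 1373 = -2168 J (the counter-clockwise enclosed area).

W_net ≈ -2170 J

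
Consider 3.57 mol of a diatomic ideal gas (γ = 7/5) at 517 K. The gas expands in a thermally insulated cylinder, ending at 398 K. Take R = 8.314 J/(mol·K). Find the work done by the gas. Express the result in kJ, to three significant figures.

Adiabatic ⇒ Q = 0, so W_by = −ΔU = nCᵥ(T₁ − T₂).
Cᵥ = 5R/2 = 20.79 J/(mol·K).
W = (3.57)(20.79)(517 − 398) = 8830 J.

W ≈ 8.83 kJ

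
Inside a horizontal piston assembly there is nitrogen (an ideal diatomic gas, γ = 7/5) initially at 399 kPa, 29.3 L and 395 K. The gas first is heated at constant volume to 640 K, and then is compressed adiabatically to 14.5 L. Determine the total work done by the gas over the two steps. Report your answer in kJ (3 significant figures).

Step 1 (isochoric): W = 0 (constant volume).
After step 1: P = 646.5 kPa (V unchanged).
Step 2 (adiabatic): W = (P₁V₁ − P₂V₂)/(γ−1) = (18942 − 25097)/0.4 = -15388 J.
W_total = 0 − 15388 = -15388 J.

W_total ≈ -15.4 kJ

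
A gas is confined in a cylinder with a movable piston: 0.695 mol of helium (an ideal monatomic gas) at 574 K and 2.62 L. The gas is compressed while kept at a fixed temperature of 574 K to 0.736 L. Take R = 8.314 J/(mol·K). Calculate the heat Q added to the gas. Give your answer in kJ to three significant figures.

Q ≈ -4.21 kJ

Isothermal ⇒ ΔU = 0, so Q = W = nRT ln(V₂/V₁).
Q = (0.695)(8.314)(574) ln(0.736/2.62) = 3317 × -1.27 = -4211 J.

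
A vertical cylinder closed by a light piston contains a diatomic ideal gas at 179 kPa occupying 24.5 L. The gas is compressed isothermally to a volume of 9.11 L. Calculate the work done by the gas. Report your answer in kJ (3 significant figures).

Isothermal: W = nRT ln(V₂/V₁) = P₁V₁ ln(V₂/V₁).
P₁V₁ = (179 kPa)(24.5 L) = 4386 J.
W = 4386 × ln(9.11/24.5) = 4386 × -0.9893
W_by_gas = -4339 J.

W ≈ -4.34 kJ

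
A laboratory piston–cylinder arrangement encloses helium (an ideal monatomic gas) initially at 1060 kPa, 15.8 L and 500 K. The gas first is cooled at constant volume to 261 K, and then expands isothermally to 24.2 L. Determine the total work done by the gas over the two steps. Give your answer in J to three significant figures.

W_total ≈ 3730 J

Step 1 (isochoric): W = 0 (constant volume).
After step 1: P = 553.3 kPa (V unchanged).
Step 2 (isothermal): W = P₁V₁ ln(V₂/V₁) = (8742) ln(24.2/15.8) = 3727 J.
W_total = 0 + 3727 = 3727 J.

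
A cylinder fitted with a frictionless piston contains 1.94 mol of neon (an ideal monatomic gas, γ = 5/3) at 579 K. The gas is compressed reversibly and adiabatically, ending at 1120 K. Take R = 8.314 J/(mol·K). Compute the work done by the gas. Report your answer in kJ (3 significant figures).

Adiabatic ⇒ Q = 0, so W_by = −ΔU = nCᵥ(T₁ − T₂).
Cᵥ = 3R/2 = 12.47 J/(mol·K).
W = (1.94)(12.47)(579 − 1120) = -13089 J.

W ≈ -13.1 kJ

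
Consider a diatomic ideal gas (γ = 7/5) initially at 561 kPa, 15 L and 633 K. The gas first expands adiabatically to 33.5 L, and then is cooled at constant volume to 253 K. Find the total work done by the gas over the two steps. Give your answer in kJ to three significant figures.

Step 1 (adiabatic): W = (P₁V₁ − P₂V₂)/(γ−1) = (8415 − 6102)/0.4 = 5782 J.
Step 2 (isochoric): W = 0 (constant volume).
W_total = 5782 + 0 = 5782 J.

W_total ≈ 5.78 kJ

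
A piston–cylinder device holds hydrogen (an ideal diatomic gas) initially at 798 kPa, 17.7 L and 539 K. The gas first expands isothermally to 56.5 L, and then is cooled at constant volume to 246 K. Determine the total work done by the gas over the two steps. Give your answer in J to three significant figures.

W_total ≈ 16400 J

Step 1 (isothermal): W = P₁V₁ ln(V₂/V₁) = (14125) ln(56.5/17.7) = 16394 J.
Step 2 (isochoric): W = 0 (constant volume).
W_total = 16394 + 0 = 16394 J.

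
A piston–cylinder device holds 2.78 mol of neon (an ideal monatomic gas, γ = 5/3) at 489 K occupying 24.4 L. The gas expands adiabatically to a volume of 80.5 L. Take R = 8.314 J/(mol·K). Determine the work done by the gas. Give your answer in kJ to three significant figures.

Adiabatic: TV^(γ−1) = const with γ = 5/3.
T₂ = T₁ (V₁/V₂)^(γ−1) = 489 × (24.4/80.5)^0.667 = 489 × 0.4512 = 220.7 K.
W_by = nCᵥ(T₁ − T₂) = (2.78)(12.47)(489 − 220.7) = 9304 J.

W ≈ 9.30 kJ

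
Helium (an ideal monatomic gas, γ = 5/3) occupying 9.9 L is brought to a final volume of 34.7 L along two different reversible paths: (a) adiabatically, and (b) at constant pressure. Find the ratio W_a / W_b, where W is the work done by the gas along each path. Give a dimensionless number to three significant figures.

W_a / W_b ≈ 0.339

Path (a) adiabatic: W = P₁V₁(1 − (V₁/V₂)^(γ−1))/(γ−1) → W_a/(P₁V₁) = 0.8499.
Path (b) isobaric: W = P₁(V₂ − V₁) → W_b/(P₁V₁) = 2.505.
W_a / W_b = 0.8499 / 2.505 = 0.3393.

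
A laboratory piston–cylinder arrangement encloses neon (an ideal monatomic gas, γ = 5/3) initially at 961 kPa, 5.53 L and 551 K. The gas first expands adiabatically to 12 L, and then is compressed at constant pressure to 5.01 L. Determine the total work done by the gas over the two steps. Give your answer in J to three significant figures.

W_total ≈ 1370 J

Step 1 (adiabatic): W = (P₁V₁ − P₂V₂)/(γ−1) = (5314 − 3171)/0.667 = 3216 J.
After step 1: P = 264.2 kPa, V = 12 L, T = 328.7 K.
Step 2 (isobaric): W = PΔV = (264.2 kPa)(5.01 − 12 L) = -1847 J.
W_total = 3216 − 1847 = 1369 J.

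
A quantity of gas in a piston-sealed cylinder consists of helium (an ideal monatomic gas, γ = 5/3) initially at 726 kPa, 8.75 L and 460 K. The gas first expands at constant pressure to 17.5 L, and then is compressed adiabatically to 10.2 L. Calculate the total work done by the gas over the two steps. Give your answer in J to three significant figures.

W_total ≈ -1900 J

Step 1 (isobaric): W = PΔV = (726 kPa)(17.5 − 8.75 L) = 6352 J.
After step 1: P = 726 kPa, V = 17.5 L, T = 920 K.
Step 2 (adiabatic): W = (P₁V₁ − P₂V₂)/(γ−1) = (12705 − 18208)/0.667 = -8255 J.
W_total = 6352 − 8255 = -1902 J.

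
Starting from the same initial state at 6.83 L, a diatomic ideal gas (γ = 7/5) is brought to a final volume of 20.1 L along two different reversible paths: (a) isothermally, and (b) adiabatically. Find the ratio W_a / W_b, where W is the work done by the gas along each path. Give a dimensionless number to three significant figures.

W_a / W_b ≈ 1.23

Path (a) isothermal: W = P₁V₁ ln(V₂/V₁) → W_a/(P₁V₁) = 1.079.
Path (b) adiabatic: W = P₁V₁(1 − (V₁/V₂)^(γ−1))/(γ−1) → W_b/(P₁V₁) = 0.8766.
W_a / W_b = 1.079 / 0.8766 = 1.231.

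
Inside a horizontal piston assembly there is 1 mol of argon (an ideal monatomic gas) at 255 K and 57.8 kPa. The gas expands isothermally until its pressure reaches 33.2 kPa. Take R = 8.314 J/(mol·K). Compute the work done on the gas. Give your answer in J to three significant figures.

Isothermal process: W = nRT ln(V₂/V₁) = nRT ln(P₁/P₂).
W = (1)(8.314)(255) × ln(57.8/33.2)
  = 2120 × ln(1.741) = 2120 × 0.5544
W_by_gas = 1175 J; work on gas = −W_by = -1175 J.

W ≈ -1180 J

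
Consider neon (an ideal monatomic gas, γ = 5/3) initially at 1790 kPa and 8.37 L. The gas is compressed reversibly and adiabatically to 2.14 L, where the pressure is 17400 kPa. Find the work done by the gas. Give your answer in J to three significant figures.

W ≈ -33400 J

Adiabatic: W = (P₁V₁ − P₂V₂)/(γ − 1) with γ = 5/3.
P₁V₁ = 14982 J, P₂V₂ = 37236 J.
W = (14982 − 37236) / 0.6667 = -33381 J.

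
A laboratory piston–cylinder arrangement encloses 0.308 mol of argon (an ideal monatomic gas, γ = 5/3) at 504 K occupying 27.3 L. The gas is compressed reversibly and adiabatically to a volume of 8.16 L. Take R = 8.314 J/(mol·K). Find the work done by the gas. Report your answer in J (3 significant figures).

Adiabatic: TV^(γ−1) = const with γ = 5/3.
T₂ = T₁ (V₁/V₂)^(γ−1) = 504 × (27.3/8.16)^0.667 = 504 × 2.237 = 1127 K.
W_by = nCᵥ(T₁ − T₂) = (0.308)(12.47)(504 − 1127) = -2395 J.

W ≈ -2390 J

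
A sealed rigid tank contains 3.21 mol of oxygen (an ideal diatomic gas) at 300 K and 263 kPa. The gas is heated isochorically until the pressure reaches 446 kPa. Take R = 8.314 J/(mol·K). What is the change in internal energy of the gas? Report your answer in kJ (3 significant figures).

ΔU ≈ 13.9 kJ

Constant volume ⇒ W = 0, so Q = ΔU = nCᵥΔT with Cᵥ = 5R/2 = 20.79 J/(mol·K).
At constant V, T₂/T₁ = P₂/P₁ ⇒ ΔT = T₁(P₂/P₁ − 1) = 300·(446/263 − 1) = 208.7 K.
ΔU = (3.21)(20.79)(208.7) = 13927 J.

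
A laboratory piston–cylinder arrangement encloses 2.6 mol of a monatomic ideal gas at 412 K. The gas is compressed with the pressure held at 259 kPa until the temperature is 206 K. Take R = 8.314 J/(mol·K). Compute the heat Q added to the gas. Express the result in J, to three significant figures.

Q ≈ -11100 J

Isobaric: W = nRΔT = (2.6)(8.314)(-206) = -4453 J.
ΔU = nCᵥΔT with Cᵥ = 3R/2: ΔU = (2.6)(12.47)(-206) = -6679 J.
Q = ΔU + W = -6679 − 4453 = -11132 J.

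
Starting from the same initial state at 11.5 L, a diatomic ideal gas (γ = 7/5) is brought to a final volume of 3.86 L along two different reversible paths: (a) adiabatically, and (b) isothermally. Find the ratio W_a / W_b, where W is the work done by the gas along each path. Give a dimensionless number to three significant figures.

Path (a) adiabatic: W = P₁V₁(1 − (V₁/V₂)^(γ−1))/(γ−1) → W_a/(P₁V₁) = -1.369.
Path (b) isothermal: W = P₁V₁ ln(V₂/V₁) → W_b/(P₁V₁) = -1.092.
W_a / W_b = -1.369 / -1.092 = 1.254.

W_a / W_b ≈ 1.25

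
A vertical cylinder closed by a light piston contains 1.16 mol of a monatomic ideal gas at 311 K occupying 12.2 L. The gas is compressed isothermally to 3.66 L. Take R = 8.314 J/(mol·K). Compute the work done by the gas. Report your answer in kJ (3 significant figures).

Isothermal: W = nRT ln(V₂/V₁).
W = (1.16)(8.314)(311) × ln(3.66/12.2)
  = 2999 × -1.204
W_by_gas = -3611 J.

W ≈ -3.61 kJ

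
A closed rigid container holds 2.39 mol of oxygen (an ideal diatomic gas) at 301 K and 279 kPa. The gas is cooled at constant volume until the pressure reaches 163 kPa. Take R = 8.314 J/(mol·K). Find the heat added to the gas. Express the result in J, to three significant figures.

Constant volume ⇒ W = 0, so Q = ΔU = nCᵥΔT with Cᵥ = 5R/2 = 20.79 J/(mol·K).
At constant V, T₂/T₁ = P₂/P₁ ⇒ ΔT = T₁(P₂/P₁ − 1) = 301·(163/279 − 1) = -125.1 K.
ΔU = (2.39)(20.79)(-125.1) = -6217 J.

Q ≈ -6220 J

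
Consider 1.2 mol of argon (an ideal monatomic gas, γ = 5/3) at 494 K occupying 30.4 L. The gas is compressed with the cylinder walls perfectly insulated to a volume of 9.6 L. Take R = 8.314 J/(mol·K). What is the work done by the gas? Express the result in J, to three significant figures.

W ≈ -8550 J

Adiabatic: TV^(γ−1) = const with γ = 5/3.
T₂ = T₁ (V₁/V₂)^(γ−1) = 494 × (30.4/9.6)^0.667 = 494 × 2.156 = 1065 K.
W_by = nCᵥ(T₁ − T₂) = (1.2)(12.47)(494 − 1065) = -8549 J.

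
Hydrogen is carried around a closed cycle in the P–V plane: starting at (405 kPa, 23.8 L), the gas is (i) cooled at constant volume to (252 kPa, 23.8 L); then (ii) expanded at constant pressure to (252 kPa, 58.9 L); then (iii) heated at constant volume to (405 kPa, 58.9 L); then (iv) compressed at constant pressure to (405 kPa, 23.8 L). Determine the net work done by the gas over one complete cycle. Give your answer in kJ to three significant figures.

Constant-volume legs do no work.
W(ii) = (252)(58.9 − 23.8) = 8845 J; W(iv) = (405)(23.8 − 58.9) = -14215 J.
W_net = 8845 − 14215 = -5370 J (the counter-clockwise enclosed area).

W_net ≈ -5.37 kJ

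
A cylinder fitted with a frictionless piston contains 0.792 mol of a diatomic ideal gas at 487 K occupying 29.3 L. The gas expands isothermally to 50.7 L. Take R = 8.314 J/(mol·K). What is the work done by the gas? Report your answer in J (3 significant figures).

Isothermal: W = nRT ln(V₂/V₁).
W = (0.792)(8.314)(487) × ln(50.7/29.3)
  = 3207 × 0.5483
W_by_gas = 1758 J.

W ≈ 1760 J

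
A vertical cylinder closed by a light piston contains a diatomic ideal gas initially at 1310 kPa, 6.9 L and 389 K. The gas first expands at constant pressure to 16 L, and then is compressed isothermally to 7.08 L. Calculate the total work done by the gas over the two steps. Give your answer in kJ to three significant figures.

Step 1 (isobaric): W = PΔV = (1310 kPa)(16 − 6.9 L) = 11921 J.
After step 1: P = 1310 kPa, V = 16 L, T = 902 K.
Step 2 (isothermal): W = P₁V₁ ln(V₂/V₁) = (20960) ln(7.08/16) = -17089 J.
W_total = 11921 − 17089 = -5168 J.

W_total ≈ -5.17 kJ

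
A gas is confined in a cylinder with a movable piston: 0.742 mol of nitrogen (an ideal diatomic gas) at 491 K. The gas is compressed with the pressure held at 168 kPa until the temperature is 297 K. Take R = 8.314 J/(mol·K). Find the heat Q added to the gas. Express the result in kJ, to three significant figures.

Q ≈ -4.19 kJ

Isobaric: W = nRΔT = (0.742)(8.314)(-194) = -1197 J.
ΔU = nCᵥΔT with Cᵥ = 5R/2: ΔU = (0.742)(20.79)(-194) = -2992 J.
Q = ΔU + W = -2992 − 1197 = -4189 J.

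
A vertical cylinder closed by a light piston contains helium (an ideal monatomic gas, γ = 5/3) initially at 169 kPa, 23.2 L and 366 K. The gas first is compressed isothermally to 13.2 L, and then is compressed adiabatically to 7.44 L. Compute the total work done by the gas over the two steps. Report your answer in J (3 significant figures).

Step 1 (isothermal): W = P₁V₁ ln(V₂/V₁) = (3921) ln(13.2/23.2) = -2211 J.
After step 1: P = 297 kPa, V = 13.2 L, T = 366 K.
Step 2 (adiabatic): W = (P₁V₁ − P₂V₂)/(γ−1) = (3921 − 5746)/0.667 = -2738 J.
W_total = -2211 − 2738 = -4949 J.

W_total ≈ -4950 J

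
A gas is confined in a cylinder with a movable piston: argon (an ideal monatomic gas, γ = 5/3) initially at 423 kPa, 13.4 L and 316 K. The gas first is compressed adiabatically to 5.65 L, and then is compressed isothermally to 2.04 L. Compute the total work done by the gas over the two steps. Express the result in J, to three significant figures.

W_total ≈ -16900 J

Step 1 (adiabatic): W = (P₁V₁ − P₂V₂)/(γ−1) = (5668 − 10081)/0.667 = -6618 J.
After step 1: P = 1784 kPa, V = 5.65 L, T = 562 K.
Step 2 (isothermal): W = P₁V₁ ln(V₂/V₁) = (10081) ln(2.04/5.65) = -10269 J.
W_total = -6618 − 10269 = -16888 J.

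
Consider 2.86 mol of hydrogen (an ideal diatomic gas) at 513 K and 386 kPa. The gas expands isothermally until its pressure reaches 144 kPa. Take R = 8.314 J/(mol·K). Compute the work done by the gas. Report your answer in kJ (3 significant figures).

W ≈ 12.0 kJ

Isothermal process: W = nRT ln(V₂/V₁) = nRT ln(P₁/P₂).
W = (2.86)(8.314)(513) × ln(386/144)
  = 12198 × ln(2.681) = 12198 × 0.986
W_by_gas = 12028 J.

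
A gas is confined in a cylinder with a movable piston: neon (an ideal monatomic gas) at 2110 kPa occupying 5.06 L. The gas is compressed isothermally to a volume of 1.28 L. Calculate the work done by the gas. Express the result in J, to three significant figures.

W ≈ -14700 J

Isothermal: W = nRT ln(V₂/V₁) = P₁V₁ ln(V₂/V₁).
P₁V₁ = (2110 kPa)(5.06 L) = 10677 J.
W = 10677 × ln(1.28/5.06) = 10677 × -1.375
W_by_gas = -14675 J.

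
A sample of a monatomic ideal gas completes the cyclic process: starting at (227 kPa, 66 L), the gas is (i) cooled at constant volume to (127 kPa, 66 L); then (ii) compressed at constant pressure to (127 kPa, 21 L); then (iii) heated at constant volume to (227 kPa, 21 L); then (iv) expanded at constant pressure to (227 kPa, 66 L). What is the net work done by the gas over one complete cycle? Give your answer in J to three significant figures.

W_net ≈ 4500 J

Constant-volume legs do no work.
W(ii) = (127)(21 − 66) = -5715 J; W(iv) = (227)(66 − 21) = 10215 J.
W_net = -5715 + 10215 = 4500 J (the clockwise enclosed area).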